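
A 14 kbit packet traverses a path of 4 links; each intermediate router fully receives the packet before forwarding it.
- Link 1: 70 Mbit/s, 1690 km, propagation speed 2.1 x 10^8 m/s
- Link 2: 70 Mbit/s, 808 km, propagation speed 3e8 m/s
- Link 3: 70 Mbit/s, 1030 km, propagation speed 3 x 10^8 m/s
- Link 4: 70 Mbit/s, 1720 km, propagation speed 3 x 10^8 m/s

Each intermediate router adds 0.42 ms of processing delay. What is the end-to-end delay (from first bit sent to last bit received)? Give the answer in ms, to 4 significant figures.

L = 14000 bits.
Transmission delay per hop = L/R = 14000/70000000 = 0.2 ms; 4 hops → 0.8 ms.
Propagation delays (d/s per hop): 8.04762, 2.69333, 3.43333, 5.73333 ms; sum = 19.9076 ms.
Processing at 3 router(s): 3 × 0.42 ms = 1.26 ms.
End-to-end = 21.97 ms.

21.97 ms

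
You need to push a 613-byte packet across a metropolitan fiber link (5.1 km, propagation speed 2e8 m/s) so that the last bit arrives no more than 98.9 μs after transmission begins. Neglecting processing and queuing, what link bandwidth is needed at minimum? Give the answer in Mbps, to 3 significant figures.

L = 4904 bits.
Propagation delay = 5100 / 200000000 = 25.5 μs.
Transmission budget = 98.9 − 25.5 = 73.4 μs.
R ≥ L / t_tx = 4904 bits / 7.34e-05 s = 66.8 Mbps.

66.8 Mbps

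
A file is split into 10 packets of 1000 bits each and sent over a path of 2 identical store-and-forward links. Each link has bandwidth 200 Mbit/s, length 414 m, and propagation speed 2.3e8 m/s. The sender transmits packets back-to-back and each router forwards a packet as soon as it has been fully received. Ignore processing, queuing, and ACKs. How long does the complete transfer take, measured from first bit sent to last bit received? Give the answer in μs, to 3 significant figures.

Per-hop transmission t_tx = L/R = 1000/200000000 = 5 μs.
Per-hop propagation t_prop = 414/2.3e+08 = 1.8 μs.
Pipeline fill: first packet needs 2·t_tx to clear all hops; remaining 9 packets each add one t_tx.
Total = (2+10-1)·t_tx + 2·t_prop = 11·5 + 2·1.8 = 58.6 μs.

58.6 μs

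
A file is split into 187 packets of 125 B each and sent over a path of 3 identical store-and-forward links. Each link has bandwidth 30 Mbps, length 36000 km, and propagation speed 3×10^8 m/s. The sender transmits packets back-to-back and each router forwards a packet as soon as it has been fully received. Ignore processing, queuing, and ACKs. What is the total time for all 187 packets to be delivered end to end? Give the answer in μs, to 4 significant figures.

366300 μs

Per-hop transmission t_tx = L/R = 1000/30000000 = 33.3333 μs.
Per-hop propagation t_prop = 36000000/300000000 = 120000 μs.
Pipeline fill: first packet needs 3·t_tx to clear all hops; remaining 186 packets each add one t_tx.
Total = (3+187-1)·t_tx + 3·t_prop = 189·33.3333 + 3·120000 = 366300 μs.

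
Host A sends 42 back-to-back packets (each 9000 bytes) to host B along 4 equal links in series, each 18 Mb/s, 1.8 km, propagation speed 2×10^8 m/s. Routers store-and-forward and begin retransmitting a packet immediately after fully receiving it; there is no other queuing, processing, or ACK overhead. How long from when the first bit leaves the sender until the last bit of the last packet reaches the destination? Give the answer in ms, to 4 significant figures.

180.0 ms

Per-hop transmission t_tx = L/R = 72000/18000000 = 4 ms.
Per-hop propagation t_prop = 1800/200000000 = 0.009 ms.
Pipeline fill: first packet needs 4·t_tx to clear all hops; remaining 41 packets each add one t_tx.
Total = (4+42-1)·t_tx + 4·t_prop = 45·4 + 4·0.009 = 180.0 ms.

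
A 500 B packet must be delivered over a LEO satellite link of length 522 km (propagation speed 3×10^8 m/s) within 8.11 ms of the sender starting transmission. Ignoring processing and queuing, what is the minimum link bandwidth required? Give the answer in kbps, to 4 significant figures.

L = 4000 bits.
Propagation delay = 522000 / 300000000 = 1.74 ms.
Transmission budget = 8.11 − 1.74 = 6.37 ms.
R ≥ L / t_tx = 4000 bits / 0.00637 s = 627.9 kbps.

627.9 kbps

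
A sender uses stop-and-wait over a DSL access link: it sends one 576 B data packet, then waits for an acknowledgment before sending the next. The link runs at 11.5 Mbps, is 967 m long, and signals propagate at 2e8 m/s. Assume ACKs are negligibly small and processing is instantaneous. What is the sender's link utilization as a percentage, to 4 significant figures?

97.64 %

t_tx = L/R = 4608/11500000 = 0.000400696 s.
t_prop = 967/200000000 = 4.835e-06 s; RTT = 9.67e-06 s.
Cycle = t_tx + RTT = 0.000410366 s.
Utilization = t_tx / cycle = 0.000400696/0.000410366 = 97.64 %.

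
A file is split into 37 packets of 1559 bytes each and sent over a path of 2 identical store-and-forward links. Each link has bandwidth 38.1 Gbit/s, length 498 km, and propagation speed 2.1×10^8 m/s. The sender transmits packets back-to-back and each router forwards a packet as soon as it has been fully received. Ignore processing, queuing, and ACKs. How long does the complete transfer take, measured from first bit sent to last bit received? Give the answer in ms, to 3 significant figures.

Per-hop transmission t_tx = L/R = 12472/38100000000 = 0.000327349 ms.
Per-hop propagation t_prop = 498000/210000000 = 2.37143 ms.
Pipeline fill: first packet needs 2·t_tx to clear all hops; remaining 36 packets each add one t_tx.
Total = (2+37-1)·t_tx + 2·t_prop = 38·0.000327349 + 2·2.37143 = 4.76 ms.

4.76 ms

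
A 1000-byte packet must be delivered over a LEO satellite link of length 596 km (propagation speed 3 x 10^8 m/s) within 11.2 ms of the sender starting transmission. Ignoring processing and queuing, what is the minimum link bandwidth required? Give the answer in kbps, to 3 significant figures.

L = 8000 bits.
Propagation delay = 596000 / 300000000 = 1.98667 ms.
Transmission budget = 11.2 − 1.98667 = 9.21333 ms.
R ≥ L / t_tx = 8000 bits / 0.00921333 s = 868 kbps.

868 kbps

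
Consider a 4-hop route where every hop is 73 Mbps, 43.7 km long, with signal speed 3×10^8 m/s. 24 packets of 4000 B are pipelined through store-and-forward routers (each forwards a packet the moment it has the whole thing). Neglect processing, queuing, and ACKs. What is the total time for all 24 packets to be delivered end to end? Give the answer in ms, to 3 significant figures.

12.4 ms

Per-hop transmission t_tx = L/R = 32000/73000000 = 0.438356 ms.
Per-hop propagation t_prop = 43700/300000000 = 0.145667 ms.
Pipeline fill: first packet needs 4·t_tx to clear all hops; remaining 23 packets each add one t_tx.
Total = (4+24-1)·t_tx + 4·t_prop = 27·0.438356 + 4·0.145667 = 12.4 ms.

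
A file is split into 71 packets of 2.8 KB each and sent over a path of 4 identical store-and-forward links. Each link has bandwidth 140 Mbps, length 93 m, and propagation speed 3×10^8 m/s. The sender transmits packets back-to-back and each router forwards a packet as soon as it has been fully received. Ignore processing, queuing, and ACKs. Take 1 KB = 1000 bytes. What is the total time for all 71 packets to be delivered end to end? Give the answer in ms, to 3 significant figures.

Per-hop transmission t_tx = L/R = 22400/140000000 = 0.16 ms.
Per-hop propagation t_prop = 93/300000000 = 0.00031 ms.
Pipeline fill: first packet needs 4·t_tx to clear all hops; remaining 70 packets each add one t_tx.
Total = (4+71-1)·t_tx + 4·t_prop = 74·0.16 + 4·0.00031 = 11.8 ms.

11.8 ms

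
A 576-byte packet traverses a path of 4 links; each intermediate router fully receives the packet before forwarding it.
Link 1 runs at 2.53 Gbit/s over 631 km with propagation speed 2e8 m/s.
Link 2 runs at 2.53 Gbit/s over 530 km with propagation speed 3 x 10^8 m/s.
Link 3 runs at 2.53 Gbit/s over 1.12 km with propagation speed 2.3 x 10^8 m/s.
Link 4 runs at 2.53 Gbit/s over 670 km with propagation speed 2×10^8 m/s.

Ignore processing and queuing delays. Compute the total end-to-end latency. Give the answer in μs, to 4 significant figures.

L = 576 × 8 = 4608 bits.
Transmission delay per hop = L/R = 4608/2530000000 = 1.82134 μs; 4 hops → 7.28538 μs.
Propagation delays (d/s per hop): 3155, 1766.67, 4.86957, 3350 μs; sum = 8276.54 μs.
End-to-end = 8284 μs.

8284 μs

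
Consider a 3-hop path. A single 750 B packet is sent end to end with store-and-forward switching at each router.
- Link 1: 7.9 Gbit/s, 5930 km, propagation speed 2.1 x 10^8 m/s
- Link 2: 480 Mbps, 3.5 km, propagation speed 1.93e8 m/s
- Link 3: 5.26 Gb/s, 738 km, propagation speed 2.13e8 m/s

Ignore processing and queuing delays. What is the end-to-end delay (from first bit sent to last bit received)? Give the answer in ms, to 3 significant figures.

31.7 ms

L = 750 × 8 = 6000 bits.
Transmission delays (L/R per hop): 0.000759494, 0.0125, 0.00114068 ms; sum = 0.0144002 ms.
Propagation delays (d/s per hop): 28.2381, 0.0181347, 3.46479 ms; sum = 31.721 ms.
End-to-end = 31.7 ms.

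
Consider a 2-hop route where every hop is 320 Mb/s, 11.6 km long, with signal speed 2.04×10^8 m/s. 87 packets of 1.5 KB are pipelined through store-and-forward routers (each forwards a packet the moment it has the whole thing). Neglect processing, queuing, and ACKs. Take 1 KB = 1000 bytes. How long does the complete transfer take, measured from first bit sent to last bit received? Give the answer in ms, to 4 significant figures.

Per-hop transmission t_tx = L/R = 12000/320000000 = 0.0375 ms.
Per-hop propagation t_prop = 11600/204000000 = 0.0568627 ms.
Pipeline fill: first packet needs 2·t_tx to clear all hops; remaining 86 packets each add one t_tx.
Total = (2+87-1)·t_tx + 2·t_prop = 88·0.0375 + 2·0.0568627 = 3.414 ms.

3.414 ms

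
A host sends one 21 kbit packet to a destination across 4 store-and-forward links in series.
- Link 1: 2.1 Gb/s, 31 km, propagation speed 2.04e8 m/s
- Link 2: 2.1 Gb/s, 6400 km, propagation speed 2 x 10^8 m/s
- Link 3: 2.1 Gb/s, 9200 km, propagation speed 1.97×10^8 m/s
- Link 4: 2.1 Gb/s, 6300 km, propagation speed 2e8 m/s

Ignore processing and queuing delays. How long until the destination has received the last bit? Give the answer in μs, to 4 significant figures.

110400 μs

L = 21000 bits.
Transmission delay per hop = L/R = 21000/2100000000 = 10 μs; 4 hops → 40 μs.
Propagation delays (d/s per hop): 151.961, 32000, 46700.5, 31500 μs; sum = 110352 μs.
End-to-end = 110400 μs.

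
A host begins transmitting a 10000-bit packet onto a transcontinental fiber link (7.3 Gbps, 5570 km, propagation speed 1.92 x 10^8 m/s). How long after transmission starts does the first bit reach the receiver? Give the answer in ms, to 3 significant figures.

29.0 ms

First bit experiences only propagation delay: d/s = 5570000/192000000 = 29.0 ms.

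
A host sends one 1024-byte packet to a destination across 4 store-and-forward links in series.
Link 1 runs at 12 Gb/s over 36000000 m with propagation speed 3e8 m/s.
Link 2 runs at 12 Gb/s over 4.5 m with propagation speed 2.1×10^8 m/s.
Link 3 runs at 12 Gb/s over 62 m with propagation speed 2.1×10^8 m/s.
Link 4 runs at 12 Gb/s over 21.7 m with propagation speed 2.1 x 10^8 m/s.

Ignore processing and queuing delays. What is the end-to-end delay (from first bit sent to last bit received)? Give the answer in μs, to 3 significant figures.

L = 1024 × 8 = 8192 bits.
Transmission delay per hop = L/R = 8192/12000000000 = 0.682667 μs; 4 hops → 2.73067 μs.
Propagation delays (d/s per hop): 120000, 0.0214286, 0.295238, 0.103333 μs; sum = 120000 μs.
End-to-end = 120000 μs.

120000 μs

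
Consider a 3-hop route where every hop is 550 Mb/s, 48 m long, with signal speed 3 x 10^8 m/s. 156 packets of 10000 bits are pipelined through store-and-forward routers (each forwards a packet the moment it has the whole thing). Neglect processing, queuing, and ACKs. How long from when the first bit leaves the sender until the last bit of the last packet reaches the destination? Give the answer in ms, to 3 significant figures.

2.87 ms

Per-hop transmission t_tx = L/R = 10000/550000000 = 0.0181818 ms.
Per-hop propagation t_prop = 48/300000000 = 0.00016 ms.
Pipeline fill: first packet needs 3·t_tx to clear all hops; remaining 155 packets each add one t_tx.
Total = (3+156-1)·t_tx + 3·t_prop = 158·0.0181818 + 3·0.00016 = 2.87 ms.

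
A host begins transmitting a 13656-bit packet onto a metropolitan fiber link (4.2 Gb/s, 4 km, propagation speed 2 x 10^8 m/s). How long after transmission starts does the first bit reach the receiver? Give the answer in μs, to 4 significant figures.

First bit experiences only propagation delay: d/s = 4000/200000000 = 20.00 μs.

20.00 μs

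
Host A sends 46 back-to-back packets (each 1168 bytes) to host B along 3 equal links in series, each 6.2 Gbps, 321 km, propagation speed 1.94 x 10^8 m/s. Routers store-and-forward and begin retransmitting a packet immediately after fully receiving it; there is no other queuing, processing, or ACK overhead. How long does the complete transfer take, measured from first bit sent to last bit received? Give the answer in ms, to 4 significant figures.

Per-hop transmission t_tx = L/R = 9344/6200000000 = 0.0015071 ms.
Per-hop propagation t_prop = 321000/194000000 = 1.65464 ms.
Pipeline fill: first packet needs 3·t_tx to clear all hops; remaining 45 packets each add one t_tx.
Total = (3+46-1)·t_tx + 3·t_prop = 48·0.0015071 + 3·1.65464 = 5.036 ms.

5.036 ms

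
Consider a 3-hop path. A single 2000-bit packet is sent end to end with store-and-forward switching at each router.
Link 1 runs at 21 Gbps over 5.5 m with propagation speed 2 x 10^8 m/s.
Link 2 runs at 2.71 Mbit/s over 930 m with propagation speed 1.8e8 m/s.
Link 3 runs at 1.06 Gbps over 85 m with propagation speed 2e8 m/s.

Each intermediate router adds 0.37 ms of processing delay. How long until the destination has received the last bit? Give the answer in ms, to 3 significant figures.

1.49 ms

Transmission delays (L/R per hop): 9.52381e-05, 0.738007, 0.00188679 ms; sum = 0.739989 ms.
Propagation delays (d/s per hop): 2.75e-05, 0.00516667, 0.000425 ms; sum = 0.00561917 ms.
Processing at 2 router(s): 2 × 0.37 ms = 0.74 ms.
End-to-end = 1.49 ms.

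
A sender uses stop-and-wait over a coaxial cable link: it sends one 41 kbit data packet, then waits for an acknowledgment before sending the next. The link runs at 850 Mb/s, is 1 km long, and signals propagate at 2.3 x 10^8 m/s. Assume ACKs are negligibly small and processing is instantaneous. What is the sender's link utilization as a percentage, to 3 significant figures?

84.7 %

t_tx = L/R = 41000/850000000 = 4.82353e-05 s.
t_prop = 1000/2.3e+08 = 4.34783e-06 s; RTT = 8.69565e-06 s.
Cycle = t_tx + RTT = 5.69309e-05 s.
Utilization = t_tx / cycle = 4.82353e-05/5.69309e-05 = 84.7 %.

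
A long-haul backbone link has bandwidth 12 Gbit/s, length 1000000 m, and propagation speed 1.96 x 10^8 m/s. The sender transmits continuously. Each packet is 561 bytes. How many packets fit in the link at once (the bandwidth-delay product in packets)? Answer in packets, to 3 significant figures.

Propagation delay = 1000000 / 196000000 = 0.00510204 s.
BDP = R × t_prop = 12000000000 × 0.00510204 = 61224500 bits.
In packets of 4488 bits: 13600 packets.

13600 packets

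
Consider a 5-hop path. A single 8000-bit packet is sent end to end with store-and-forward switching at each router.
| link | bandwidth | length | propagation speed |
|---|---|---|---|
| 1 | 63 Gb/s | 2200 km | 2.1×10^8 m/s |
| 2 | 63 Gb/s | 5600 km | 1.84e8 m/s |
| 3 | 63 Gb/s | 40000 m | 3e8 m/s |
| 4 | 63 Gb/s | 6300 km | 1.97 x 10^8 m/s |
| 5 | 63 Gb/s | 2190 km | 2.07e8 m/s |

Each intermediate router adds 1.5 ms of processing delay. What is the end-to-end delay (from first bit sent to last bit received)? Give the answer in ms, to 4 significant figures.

Transmission delay per hop = L/R = 8000/63000000000 = 0.000126984 ms; 5 hops → 0.000634921 ms.
Propagation delays (d/s per hop): 10.4762, 30.4348, 0.133333, 31.9797, 10.5797 ms; sum = 83.6037 ms.
Processing at 4 router(s): 4 × 1.5 ms = 6 ms.
End-to-end = 89.60 ms.

89.60 ms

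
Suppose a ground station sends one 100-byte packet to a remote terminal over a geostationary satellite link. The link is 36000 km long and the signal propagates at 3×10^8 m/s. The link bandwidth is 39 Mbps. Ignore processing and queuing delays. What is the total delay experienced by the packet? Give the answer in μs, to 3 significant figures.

120000 μs

L = 100 × 8 = 800 bits.
Transmission delay = L/R = 800 / 39000000 = 20.5128 μs.
Propagation delay = d/s = 36000000 m / 300000000 m/s = 120000 μs.
Total = 120000 μs.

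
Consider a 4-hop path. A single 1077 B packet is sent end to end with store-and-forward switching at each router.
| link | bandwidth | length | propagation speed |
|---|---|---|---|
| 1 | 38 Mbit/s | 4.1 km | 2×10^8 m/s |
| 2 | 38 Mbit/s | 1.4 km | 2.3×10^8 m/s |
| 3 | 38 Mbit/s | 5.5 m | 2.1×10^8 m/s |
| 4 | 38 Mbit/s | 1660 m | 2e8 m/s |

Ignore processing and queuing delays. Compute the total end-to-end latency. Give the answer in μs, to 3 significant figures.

L = 1077 × 8 = 8616 bits.
Transmission delay per hop = L/R = 8616/38000000 = 226.737 μs; 4 hops → 906.947 μs.
Propagation delays (d/s per hop): 20.5, 6.08696, 0.0261905, 8.3 μs; sum = 34.9131 μs.
End-to-end = 942 μs.

942 μs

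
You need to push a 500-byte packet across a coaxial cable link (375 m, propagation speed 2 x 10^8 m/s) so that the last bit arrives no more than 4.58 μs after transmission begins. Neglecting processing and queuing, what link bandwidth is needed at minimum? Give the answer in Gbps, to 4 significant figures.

L = 4000 bits.
Propagation delay = 375 / 200000000 = 1.875 μs.
Transmission budget = 4.58 − 1.875 = 2.705 μs.
R ≥ L / t_tx = 4000 bits / 2.705e-06 s = 1.479 Gbps.

1.479 Gbps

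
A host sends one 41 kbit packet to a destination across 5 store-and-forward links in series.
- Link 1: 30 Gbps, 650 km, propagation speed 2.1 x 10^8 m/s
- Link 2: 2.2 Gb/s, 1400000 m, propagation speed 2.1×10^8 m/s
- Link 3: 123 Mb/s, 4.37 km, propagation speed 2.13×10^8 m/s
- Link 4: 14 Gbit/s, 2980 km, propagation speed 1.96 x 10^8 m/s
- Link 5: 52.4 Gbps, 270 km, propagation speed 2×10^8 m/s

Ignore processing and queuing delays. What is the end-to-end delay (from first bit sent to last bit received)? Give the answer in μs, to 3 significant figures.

L = 41000 bits.
Transmission delays (L/R per hop): 1.36667, 18.6364, 333.333, 2.92857, 0.782443 μs; sum = 357.047 μs.
Propagation delays (d/s per hop): 3095.24, 6666.67, 20.5164, 15204.1, 1350 μs; sum = 26336.5 μs.
End-to-end = 26700 μs.

26700 μs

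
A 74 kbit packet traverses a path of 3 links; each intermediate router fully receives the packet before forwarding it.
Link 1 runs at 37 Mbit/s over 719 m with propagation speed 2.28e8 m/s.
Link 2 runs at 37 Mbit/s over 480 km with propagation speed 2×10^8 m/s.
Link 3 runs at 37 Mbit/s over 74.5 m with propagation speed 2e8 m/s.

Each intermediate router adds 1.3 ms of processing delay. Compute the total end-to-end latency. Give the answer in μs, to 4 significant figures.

11000 μs

L = 74000 bits.
Transmission delay per hop = L/R = 74000/37000000 = 2000 μs; 3 hops → 6000 μs.
Propagation delays (d/s per hop): 3.15351, 2400, 0.3725 μs; sum = 2403.53 μs.
Processing at 2 router(s): 2 × 1.3 ms = 2600 μs.
End-to-end = 11000 μs.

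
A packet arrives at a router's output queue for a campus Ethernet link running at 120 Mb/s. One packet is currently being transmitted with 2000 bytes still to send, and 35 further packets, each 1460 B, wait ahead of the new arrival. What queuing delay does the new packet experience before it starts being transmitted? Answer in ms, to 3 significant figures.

3.54 ms

Each queued packet: L/R = 11680/120000000 = 0.0973333 ms.
35 queued → 3.40667 ms.
Plus remaining 16000 bits of current packet: 0.133333 ms.
Queuing delay = 3.54 ms.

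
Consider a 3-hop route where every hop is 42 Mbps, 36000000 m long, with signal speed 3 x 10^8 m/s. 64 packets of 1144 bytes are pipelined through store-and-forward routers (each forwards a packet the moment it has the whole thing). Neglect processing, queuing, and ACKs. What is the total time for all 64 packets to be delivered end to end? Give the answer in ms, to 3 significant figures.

374 ms

Per-hop transmission t_tx = L/R = 9152/42000000 = 0.217905 ms.
Per-hop propagation t_prop = 36000000/300000000 = 120 ms.
Pipeline fill: first packet needs 3·t_tx to clear all hops; remaining 63 packets each add one t_tx.
Total = (3+64-1)·t_tx + 3·t_prop = 66·0.217905 + 3·120 = 374 ms.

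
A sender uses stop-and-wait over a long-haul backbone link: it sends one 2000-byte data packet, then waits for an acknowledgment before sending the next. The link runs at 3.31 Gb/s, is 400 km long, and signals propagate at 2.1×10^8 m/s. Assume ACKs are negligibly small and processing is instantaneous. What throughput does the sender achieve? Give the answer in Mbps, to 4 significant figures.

4.195 Mbps

t_tx = L/R = 16000/3310000000 = 4.83384e-06 s.
t_prop = 400000/210000000 = 0.00190476 s; RTT = 0.00380952 s.
Cycle = t_tx + RTT = 0.00381436 s.
Throughput = L / cycle = 16000 / 0.00381436 = 4.195 Mbps.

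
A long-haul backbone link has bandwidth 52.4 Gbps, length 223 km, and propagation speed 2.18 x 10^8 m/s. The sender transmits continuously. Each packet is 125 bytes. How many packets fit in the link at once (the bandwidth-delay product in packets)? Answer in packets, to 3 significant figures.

53600 packets

Propagation delay = 223000 / 2.18e+08 = 0.00102294 s.
BDP = R × t_prop = 52400000000 × 0.00102294 = 53601800 bits.
In packets of 1000 bits: 53600 packets.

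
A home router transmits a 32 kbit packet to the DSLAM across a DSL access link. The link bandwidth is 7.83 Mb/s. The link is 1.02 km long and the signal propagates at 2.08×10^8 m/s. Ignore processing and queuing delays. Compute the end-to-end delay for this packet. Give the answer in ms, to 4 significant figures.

4.092 ms

L = 32000 bits.
Transmission delay = L/R = 32000 / 7830000 = 4.08685 ms.
Propagation delay = d/s = 1020 m / 208000000 m/s = 0.00490385 ms.
Total = 4.092 ms.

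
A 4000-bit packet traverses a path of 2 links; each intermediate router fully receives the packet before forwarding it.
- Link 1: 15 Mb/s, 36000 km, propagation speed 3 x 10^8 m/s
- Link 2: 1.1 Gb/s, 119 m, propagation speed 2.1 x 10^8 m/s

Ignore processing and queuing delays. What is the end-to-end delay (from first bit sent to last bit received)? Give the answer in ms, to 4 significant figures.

Transmission delays (L/R per hop): 0.266667, 0.00363636 ms; sum = 0.270303 ms.
Propagation delays (d/s per hop): 120, 0.000566667 ms; sum = 120.001 ms.
End-to-end = 120.3 ms.

120.3 ms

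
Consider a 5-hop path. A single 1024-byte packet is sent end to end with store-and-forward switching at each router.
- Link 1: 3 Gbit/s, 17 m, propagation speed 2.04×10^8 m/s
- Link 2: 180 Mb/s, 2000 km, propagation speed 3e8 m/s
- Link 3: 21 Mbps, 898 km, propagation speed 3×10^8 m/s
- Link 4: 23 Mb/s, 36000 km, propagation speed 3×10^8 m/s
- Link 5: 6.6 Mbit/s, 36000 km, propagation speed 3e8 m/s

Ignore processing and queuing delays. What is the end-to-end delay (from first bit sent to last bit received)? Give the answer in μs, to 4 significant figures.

251700 μs

L = 1024 × 8 = 8192 bits.
Transmission delays (L/R per hop): 2.73067, 45.5111, 390.095, 356.174, 1241.21 μs; sum = 2035.72 μs.
Propagation delays (d/s per hop): 0.0833333, 6666.67, 2993.33, 120000, 120000 μs; sum = 249660 μs.
End-to-end = 251700 μs.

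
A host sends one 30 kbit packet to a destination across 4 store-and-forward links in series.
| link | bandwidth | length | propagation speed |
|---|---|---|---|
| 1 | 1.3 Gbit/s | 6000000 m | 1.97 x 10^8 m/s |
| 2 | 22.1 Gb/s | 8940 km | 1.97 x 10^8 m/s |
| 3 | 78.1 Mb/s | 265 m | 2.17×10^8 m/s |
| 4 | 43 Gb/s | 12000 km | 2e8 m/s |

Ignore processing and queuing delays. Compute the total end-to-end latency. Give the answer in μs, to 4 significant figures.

136200 μs

L = 30000 bits.
Transmission delays (L/R per hop): 23.0769, 1.35747, 384.123, 0.697674 μs; sum = 409.255 μs.
Propagation delays (d/s per hop): 30456.9, 45380.7, 1.2212, 60000 μs; sum = 135839 μs.
End-to-end = 136200 μs.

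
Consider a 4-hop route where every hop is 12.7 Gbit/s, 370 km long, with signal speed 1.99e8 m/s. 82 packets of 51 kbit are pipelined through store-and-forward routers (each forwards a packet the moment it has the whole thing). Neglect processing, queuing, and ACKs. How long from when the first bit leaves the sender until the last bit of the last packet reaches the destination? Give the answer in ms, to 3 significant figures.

Per-hop transmission t_tx = L/R = 51000/12700000000 = 0.00401575 ms.
Per-hop propagation t_prop = 370000/199000000 = 1.8593 ms.
Pipeline fill: first packet needs 4·t_tx to clear all hops; remaining 81 packets each add one t_tx.
Total = (4+82-1)·t_tx + 4·t_prop = 85·0.00401575 + 4·1.8593 = 7.78 ms.

7.78 ms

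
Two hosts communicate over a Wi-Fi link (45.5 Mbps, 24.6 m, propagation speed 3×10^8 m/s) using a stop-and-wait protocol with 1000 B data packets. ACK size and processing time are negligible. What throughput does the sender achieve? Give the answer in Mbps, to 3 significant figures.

t_tx = L/R = 8000/45500000 = 0.000175824 s.
t_prop = 24.6/300000000 = 8.2e-08 s; RTT = 1.64e-07 s.
Cycle = t_tx + RTT = 0.000175988 s.
Throughput = L / cycle = 8000 / 0.000175988 = 45.5 Mbps.

45.5 Mbps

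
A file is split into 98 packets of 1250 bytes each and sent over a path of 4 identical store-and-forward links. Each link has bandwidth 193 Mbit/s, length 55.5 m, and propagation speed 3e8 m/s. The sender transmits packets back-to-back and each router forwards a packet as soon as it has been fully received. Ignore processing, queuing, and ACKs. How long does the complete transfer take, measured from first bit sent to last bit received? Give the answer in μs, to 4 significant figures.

Per-hop transmission t_tx = L/R = 10000/193000000 = 51.8135 μs.
Per-hop propagation t_prop = 55.5/300000000 = 0.185 μs.
Pipeline fill: first packet needs 4·t_tx to clear all hops; remaining 97 packets each add one t_tx.
Total = (4+98-1)·t_tx + 4·t_prop = 101·51.8135 + 4·0.185 = 5234 μs.

5234 μs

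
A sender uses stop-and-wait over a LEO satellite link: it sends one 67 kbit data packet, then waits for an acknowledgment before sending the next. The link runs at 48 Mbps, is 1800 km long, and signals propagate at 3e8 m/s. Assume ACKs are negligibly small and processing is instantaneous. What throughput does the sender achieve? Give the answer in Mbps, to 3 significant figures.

t_tx = L/R = 67000/48000000 = 0.00139583 s.
t_prop = 1800000/300000000 = 0.006 s; RTT = 0.012 s.
Cycle = t_tx + RTT = 0.0133958 s.
Throughput = L / cycle = 67000 / 0.0133958 = 5.00 Mbps.

5.00 Mbps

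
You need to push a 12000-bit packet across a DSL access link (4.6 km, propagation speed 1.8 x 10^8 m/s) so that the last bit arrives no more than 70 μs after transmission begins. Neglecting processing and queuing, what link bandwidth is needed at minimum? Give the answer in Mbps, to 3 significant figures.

270 Mbps

Propagation delay = 4600 / 180000000 = 25.5556 μs.
Transmission budget = 70 − 25.5556 = 44.4444 μs.
R ≥ L / t_tx = 12000 bits / 4.44444e-05 s = 270 Mbps.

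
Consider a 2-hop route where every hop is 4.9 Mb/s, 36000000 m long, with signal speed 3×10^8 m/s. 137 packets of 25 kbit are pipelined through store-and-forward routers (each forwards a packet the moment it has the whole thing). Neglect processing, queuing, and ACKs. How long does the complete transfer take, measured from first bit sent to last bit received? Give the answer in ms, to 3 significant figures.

944 ms

Per-hop transmission t_tx = L/R = 25000/4900000 = 5.10204 ms.
Per-hop propagation t_prop = 36000000/300000000 = 120 ms.
Pipeline fill: first packet needs 2·t_tx to clear all hops; remaining 136 packets each add one t_tx.
Total = (2+137-1)·t_tx + 2·t_prop = 138·5.10204 + 2·120 = 944 ms.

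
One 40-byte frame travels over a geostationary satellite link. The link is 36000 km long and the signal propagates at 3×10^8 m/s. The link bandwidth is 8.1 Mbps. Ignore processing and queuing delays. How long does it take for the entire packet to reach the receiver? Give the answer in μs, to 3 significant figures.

L = 40 × 8 = 320 bits.
Transmission delay = L/R = 320 / 8100000 = 39.5062 μs.
Propagation delay = d/s = 36000000 m / 300000000 m/s = 120000 μs.
Total = 120000 μs.

120000 μs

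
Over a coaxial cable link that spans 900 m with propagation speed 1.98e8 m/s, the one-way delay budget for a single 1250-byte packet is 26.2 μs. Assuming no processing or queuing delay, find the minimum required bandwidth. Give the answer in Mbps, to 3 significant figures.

462 Mbps

L = 10000 bits.
Propagation delay = 900 / 198000000 = 4.54545 μs.
Transmission budget = 26.2 − 4.54545 = 21.6545 μs.
R ≥ L / t_tx = 10000 bits / 2.16545e-05 s = 462 Mbps.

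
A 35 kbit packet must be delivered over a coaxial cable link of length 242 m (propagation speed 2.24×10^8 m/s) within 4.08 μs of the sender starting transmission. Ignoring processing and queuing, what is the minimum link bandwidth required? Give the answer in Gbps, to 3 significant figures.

11.7 Gbps

Propagation delay = 242 / 2.24e+08 = 1.08036 μs.
Transmission budget = 4.08 − 1.08036 = 2.99964 μs.
R ≥ L / t_tx = 35000 bits / 2.99964e-06 s = 11.7 Gbps.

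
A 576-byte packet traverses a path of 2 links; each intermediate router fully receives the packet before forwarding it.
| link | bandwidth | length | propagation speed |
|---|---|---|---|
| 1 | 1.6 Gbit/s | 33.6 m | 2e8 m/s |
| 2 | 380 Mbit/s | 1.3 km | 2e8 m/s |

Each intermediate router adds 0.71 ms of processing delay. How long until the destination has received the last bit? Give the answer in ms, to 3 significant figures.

0.732 ms

L = 576 × 8 = 4608 bits.
Transmission delays (L/R per hop): 0.00288, 0.0121263 ms; sum = 0.0150063 ms.
Propagation delays (d/s per hop): 0.000168, 0.0065 ms; sum = 0.006668 ms.
Processing at 1 router(s): 1 × 0.71 ms = 0.71 ms.
End-to-end = 0.732 ms.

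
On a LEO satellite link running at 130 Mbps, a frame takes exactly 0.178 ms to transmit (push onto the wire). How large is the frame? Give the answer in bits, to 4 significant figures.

L = R × t_tx = 130000000 b/s × 0.000178 s = 23140 bits.

23140 bits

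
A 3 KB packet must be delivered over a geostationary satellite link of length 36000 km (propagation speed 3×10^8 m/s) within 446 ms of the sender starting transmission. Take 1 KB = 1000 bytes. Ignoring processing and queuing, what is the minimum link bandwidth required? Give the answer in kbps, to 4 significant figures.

L = 24000 bits.
Propagation delay = 36000000 / 300000000 = 120 ms.
Transmission budget = 446 − 120 = 326 ms.
R ≥ L / t_tx = 24000 bits / 0.326 s = 73.62 kbps.

73.62 kbps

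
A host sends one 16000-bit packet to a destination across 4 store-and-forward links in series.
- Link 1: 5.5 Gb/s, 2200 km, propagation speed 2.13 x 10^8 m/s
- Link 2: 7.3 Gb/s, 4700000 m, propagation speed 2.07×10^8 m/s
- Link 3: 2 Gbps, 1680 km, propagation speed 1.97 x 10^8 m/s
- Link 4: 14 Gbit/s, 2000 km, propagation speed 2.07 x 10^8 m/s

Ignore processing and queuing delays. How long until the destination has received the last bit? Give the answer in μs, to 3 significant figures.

Transmission delays (L/R per hop): 2.90909, 2.19178, 8, 1.14286 μs; sum = 14.2437 μs.
Propagation delays (d/s per hop): 10328.6, 22705.3, 8527.92, 9661.84 μs; sum = 51223.7 μs.
End-to-end = 51200 μs.

51200 μs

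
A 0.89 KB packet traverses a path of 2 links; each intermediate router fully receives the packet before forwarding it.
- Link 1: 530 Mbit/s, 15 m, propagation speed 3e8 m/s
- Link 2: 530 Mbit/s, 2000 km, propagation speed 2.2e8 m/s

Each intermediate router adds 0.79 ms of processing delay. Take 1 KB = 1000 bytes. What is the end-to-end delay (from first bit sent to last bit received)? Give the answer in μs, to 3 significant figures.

9910 μs

L = 7120 bits.
Transmission delay per hop = L/R = 7120/530000000 = 13.434 μs; 2 hops → 26.8679 μs.
Propagation delays (d/s per hop): 0.05, 9090.91 μs; sum = 9090.96 μs.
Processing at 1 router(s): 1 × 0.79 ms = 790 μs.
End-to-end = 9910 μs.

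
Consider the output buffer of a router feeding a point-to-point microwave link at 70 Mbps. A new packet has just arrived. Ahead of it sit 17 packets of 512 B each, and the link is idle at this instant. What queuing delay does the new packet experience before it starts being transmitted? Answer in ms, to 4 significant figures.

Each queued packet: L/R = 4096/70000000 = 0.0585143 ms.
17 queued → 0.994743 ms.
Queuing delay = 0.9947 ms.

0.9947 ms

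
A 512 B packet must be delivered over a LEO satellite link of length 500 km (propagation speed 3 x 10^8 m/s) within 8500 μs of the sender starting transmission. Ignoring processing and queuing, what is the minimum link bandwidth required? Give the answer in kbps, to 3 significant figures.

L = 4096 bits.
Propagation delay = 500000 / 300000000 = 1666.67 μs.
Transmission budget = 8500 − 1666.67 = 6833.33 μs.
R ≥ L / t_tx = 4096 bits / 0.00683333 s = 599 kbps.

599 kbps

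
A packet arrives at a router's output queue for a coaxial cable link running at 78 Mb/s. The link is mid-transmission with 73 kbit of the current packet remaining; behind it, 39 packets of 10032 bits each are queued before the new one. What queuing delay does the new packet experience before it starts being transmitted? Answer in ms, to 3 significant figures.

5.95 ms

Each queued packet: L/R = 10032/78000000 = 0.128615 ms.
39 queued → 5.016 ms.
Plus remaining 73000 bits of current packet: 0.935897 ms.
Queuing delay = 5.95 ms.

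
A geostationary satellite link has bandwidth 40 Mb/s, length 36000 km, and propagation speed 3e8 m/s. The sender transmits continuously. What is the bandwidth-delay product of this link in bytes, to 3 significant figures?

Propagation delay = 36000000 / 300000000 = 0.12 s.
BDP = R × t_prop = 40000000 × 0.12 = 4800000 bits.
In bytes: 4800000/8 = 600000 bytes.

600000 bytes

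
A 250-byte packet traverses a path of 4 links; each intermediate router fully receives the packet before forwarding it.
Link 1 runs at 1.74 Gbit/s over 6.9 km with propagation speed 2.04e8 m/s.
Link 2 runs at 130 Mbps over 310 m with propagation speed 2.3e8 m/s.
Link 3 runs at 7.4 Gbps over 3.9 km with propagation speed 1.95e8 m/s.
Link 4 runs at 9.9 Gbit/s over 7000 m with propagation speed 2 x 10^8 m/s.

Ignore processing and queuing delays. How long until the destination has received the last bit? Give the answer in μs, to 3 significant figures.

L = 250 × 8 = 2000 bits.
Transmission delays (L/R per hop): 1.14943, 15.3846, 0.27027, 0.20202 μs; sum = 17.0063 μs.
Propagation delays (d/s per hop): 33.8235, 1.34783, 20, 35 μs; sum = 90.1714 μs.
End-to-end = 107 μs.

107 μs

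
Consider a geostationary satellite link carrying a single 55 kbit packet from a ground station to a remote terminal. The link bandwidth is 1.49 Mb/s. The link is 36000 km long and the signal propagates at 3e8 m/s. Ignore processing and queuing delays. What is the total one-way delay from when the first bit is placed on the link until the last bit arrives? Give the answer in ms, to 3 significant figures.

157 ms

L = 55000 bits.
Transmission delay = L/R = 55000 / 1490000 = 36.9128 ms.
Propagation delay = d/s = 36000000 m / 300000000 m/s = 120 ms.
Total = 157 ms.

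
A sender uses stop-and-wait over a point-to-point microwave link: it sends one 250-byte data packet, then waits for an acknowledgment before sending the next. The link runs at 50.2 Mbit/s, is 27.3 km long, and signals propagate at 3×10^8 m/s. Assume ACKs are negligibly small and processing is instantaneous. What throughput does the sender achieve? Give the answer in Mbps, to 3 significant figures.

t_tx = L/R = 2000/50200000 = 3.98406e-05 s.
t_prop = 27300/300000000 = 9.1e-05 s; RTT = 0.000182 s.
Cycle = t_tx + RTT = 0.000221841 s.
Throughput = L / cycle = 2000 / 0.000221841 = 9.02 Mbps.

9.02 Mbps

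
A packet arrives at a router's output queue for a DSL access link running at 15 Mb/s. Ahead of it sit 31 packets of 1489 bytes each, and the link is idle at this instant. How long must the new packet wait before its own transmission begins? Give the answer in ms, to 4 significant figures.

24.62 ms

Each queued packet: L/R = 11912/15000000 = 0.794133 ms.
31 queued → 24.6181 ms.
Queuing delay = 24.62 ms.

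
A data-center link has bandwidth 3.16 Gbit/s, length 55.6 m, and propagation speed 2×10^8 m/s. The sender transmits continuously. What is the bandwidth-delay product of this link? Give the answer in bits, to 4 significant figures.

878.5 bits

Propagation delay = 55.6 / 200000000 = 2.78e-07 s.
BDP = R × t_prop = 3160000000 × 2.78e-07 = 878.48 bits.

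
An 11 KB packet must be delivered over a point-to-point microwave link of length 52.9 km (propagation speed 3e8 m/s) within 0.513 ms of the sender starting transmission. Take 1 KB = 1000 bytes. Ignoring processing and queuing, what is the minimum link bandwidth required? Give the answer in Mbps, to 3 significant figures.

L = 88000 bits.
Propagation delay = 52900 / 300000000 = 0.176333 ms.
Transmission budget = 0.513 − 0.176333 = 0.336667 ms.
R ≥ L / t_tx = 88000 bits / 0.000336667 s = 261 Mbps.

261 Mbps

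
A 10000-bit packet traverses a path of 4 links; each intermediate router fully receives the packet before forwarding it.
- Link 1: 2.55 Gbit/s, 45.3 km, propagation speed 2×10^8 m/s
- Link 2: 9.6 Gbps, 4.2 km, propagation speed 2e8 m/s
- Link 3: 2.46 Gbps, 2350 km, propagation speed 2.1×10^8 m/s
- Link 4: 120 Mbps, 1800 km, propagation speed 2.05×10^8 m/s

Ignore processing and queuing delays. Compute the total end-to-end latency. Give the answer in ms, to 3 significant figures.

20.3 ms

Transmission delays (L/R per hop): 0.00392157, 0.00104167, 0.00406504, 0.0833333 ms; sum = 0.0923616 ms.
Propagation delays (d/s per hop): 0.2265, 0.021, 11.1905, 8.78049 ms; sum = 20.2185 ms.
End-to-end = 20.3 ms.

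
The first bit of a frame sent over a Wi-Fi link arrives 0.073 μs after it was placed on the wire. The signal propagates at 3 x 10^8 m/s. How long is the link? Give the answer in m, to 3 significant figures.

d = s × t_prop = 300000000 × 7.3e-08 = 21.9 m.

21.9 m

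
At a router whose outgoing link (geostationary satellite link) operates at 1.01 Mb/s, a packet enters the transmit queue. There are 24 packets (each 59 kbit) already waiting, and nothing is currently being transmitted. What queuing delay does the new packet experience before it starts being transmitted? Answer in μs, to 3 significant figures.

Each queued packet: L/R = 59000/1010000 = 58415.8 μs.
24 queued → 1401980 μs.
Queuing delay = 1400000 μs.

1400000 μs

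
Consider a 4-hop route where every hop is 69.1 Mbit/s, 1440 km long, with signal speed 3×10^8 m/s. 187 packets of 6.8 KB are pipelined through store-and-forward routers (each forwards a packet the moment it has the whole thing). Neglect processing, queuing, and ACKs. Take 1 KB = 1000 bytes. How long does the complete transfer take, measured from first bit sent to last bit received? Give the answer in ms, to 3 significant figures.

169 ms

Per-hop transmission t_tx = L/R = 54400/69100000 = 0.787265 ms.
Per-hop propagation t_prop = 1440000/300000000 = 4.8 ms.
Pipeline fill: first packet needs 4·t_tx to clear all hops; remaining 186 packets each add one t_tx.
Total = (4+187-1)·t_tx + 4·t_prop = 190·0.787265 + 4·4.8 = 169 ms.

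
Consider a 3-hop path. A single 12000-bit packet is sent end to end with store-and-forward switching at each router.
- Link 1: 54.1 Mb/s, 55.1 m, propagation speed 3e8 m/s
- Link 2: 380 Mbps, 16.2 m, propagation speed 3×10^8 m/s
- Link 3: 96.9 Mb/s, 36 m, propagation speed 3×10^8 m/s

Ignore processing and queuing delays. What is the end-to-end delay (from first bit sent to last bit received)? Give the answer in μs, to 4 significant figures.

Transmission delays (L/R per hop): 221.811, 31.5789, 123.839 μs; sum = 377.229 μs.
Propagation delays (d/s per hop): 0.183667, 0.054, 0.12 μs; sum = 0.357667 μs.
End-to-end = 377.6 μs.

377.6 μs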